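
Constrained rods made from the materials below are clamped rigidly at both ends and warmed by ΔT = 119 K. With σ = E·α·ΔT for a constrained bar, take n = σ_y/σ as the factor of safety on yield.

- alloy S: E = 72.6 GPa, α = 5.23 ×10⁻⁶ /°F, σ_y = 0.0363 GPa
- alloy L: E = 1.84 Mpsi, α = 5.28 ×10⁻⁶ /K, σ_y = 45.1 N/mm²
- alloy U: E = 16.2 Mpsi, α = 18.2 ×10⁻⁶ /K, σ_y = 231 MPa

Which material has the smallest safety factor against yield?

alloy S

In consistent units (E in GPa, α in ×10⁻⁶/K, σ_y in MPa):
  alloy S: E = 72.60, α = 9.41, σ_y = 36.30 → σ = 81.3 MPa, n = 0.446
  alloy L: E = 12.69, α = 5.28, σ_y = 45.10 → σ = 7.97 MPa, n = 5.66
  alloy U: E = 111.7, α = 18.2, σ_y = 231.0 → σ = 242 MPa, n = 0.955
The minimum is alloy S at n = 0.446.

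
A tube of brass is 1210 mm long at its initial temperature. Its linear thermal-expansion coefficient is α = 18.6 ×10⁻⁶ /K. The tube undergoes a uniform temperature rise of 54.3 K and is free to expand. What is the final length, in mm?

ΔL = α·L₀·ΔT = 18.6×10⁻⁶ × 1210 mm × 54.30 K = 1.22 mm.
L = L₀ + ΔL = 1210 + 1.22 = 1211.2 mm.

1211.2 mm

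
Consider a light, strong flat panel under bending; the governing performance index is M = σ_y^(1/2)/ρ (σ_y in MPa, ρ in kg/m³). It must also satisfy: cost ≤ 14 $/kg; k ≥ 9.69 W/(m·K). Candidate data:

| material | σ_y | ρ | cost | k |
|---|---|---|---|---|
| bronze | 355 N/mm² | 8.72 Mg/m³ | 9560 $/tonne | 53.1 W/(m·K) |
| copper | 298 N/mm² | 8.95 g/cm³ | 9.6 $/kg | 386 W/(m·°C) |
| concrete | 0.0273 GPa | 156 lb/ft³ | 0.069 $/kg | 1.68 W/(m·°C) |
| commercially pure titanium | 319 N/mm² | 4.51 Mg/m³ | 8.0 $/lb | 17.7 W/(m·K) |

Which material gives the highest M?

Screen on constraints: cost ≤ 14 $/kg; k ≥ 9.69 W/(m·K). Survivors: bronze, copper.
Putting every candidate on a common basis:
  bronze: σ_y = 355.0 MPa, ρ = 8720 kg/m³
  copper: σ_y = 298.0 MPa, ρ = 8950 kg/m³
  bronze: M = 2.16×10⁻³
  copper: M = 1.93×10⁻³
Bronze ranks first.

bronze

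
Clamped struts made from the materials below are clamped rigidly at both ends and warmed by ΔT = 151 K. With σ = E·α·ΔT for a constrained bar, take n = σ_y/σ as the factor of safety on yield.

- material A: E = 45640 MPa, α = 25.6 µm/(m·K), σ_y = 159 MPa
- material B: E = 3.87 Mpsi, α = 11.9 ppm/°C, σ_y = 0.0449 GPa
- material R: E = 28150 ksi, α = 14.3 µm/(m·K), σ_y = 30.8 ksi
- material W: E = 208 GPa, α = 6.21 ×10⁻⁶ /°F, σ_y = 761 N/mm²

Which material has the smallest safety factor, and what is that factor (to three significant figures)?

With everything in SI (GPa, ×10⁻⁶/K, MPa):
  material A: E = 45.64, α = 25.6, σ_y = 159.0 → σ = 176 MPa, n = 0.901
  material B: E = 26.68, α = 11.9, σ_y = 44.90 → σ = 47.9 MPa, n = 0.936
  material R: E = 194.1, α = 14.3, σ_y = 212.4 → σ = 419 MPa, n = 0.507
  material W: E = 208.0, α = 11.2, σ_y = 761.0 → σ = 351 MPa, n = 2.17
Smallest n: material R with n = 0.507.

material R, n = 0.507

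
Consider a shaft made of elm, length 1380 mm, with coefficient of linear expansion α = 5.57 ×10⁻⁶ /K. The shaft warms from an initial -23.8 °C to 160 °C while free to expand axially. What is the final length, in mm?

1381.4 mm

ΔT = 160 − (-23.8) = 183.8 K.
ΔL = α·L₀·ΔT = 5.57×10⁻⁶ × 1380 mm × 183.8 K = 1.41 mm.
L = L₀ + ΔL = 1380 + 1.41 = 1381.4 mm.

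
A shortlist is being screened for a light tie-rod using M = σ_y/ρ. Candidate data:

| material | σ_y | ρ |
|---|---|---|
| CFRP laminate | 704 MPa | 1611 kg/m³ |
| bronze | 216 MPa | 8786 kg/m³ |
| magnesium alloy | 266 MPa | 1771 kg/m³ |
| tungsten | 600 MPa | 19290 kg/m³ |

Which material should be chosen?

Per-candidate index values:
  CFRP laminate: M = 437 kN·m/kg
  magnesium alloy: M = 150 kN·m/kg
  tungsten: M = 31.1 kN·m/kg
  bronze: M = 24.6 kN·m/kg
The maximum is for CFRP laminate.

CFRP laminate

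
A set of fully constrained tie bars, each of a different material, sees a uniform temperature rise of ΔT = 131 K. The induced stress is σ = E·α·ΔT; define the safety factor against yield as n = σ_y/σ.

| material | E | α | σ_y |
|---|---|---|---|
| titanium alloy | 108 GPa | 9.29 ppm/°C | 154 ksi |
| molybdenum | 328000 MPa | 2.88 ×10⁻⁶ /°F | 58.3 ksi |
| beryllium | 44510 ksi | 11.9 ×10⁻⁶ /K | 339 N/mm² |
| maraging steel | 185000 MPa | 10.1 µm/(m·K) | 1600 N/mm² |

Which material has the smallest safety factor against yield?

In consistent units (E in GPa, α in ×10⁻⁶/K, σ_y in MPa):
  titanium alloy: E = 108.0, α = 9.29, σ_y = 1062 → σ = 131 MPa, n = 8.08
  molybdenum: E = 328.0, α = 5.18, σ_y = 402.0 → σ = 223 MPa, n = 1.80
  beryllium: E = 306.9, α = 11.9, σ_y = 339.0 → σ = 478 MPa, n = 0.709
  maraging steel: E = 185.0, α = 10.1, σ_y = 1600 → σ = 245 MPa, n = 6.54
The minimum is beryllium at n = 0.709.

beryllium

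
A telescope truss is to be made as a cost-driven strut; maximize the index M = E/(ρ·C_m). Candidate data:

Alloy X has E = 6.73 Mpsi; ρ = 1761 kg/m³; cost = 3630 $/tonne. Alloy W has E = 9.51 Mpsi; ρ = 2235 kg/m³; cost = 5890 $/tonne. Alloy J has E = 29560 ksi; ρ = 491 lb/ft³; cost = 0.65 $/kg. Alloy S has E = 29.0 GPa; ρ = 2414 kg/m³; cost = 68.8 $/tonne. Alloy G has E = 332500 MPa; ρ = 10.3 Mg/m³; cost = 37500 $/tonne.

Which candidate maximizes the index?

Convert each candidate to consistent units, then evaluate M:
  alloy X: E = 46.40 GPa, ρ = 1761 kg/m³, cost = 3.630 $/kg
  alloy W: E = 65.57 GPa, ρ = 2235 kg/m³, cost = 5.890 $/kg
  alloy J: E = 203.8 GPa, ρ = 7865 kg/m³, cost = 0.6500 $/kg
  alloy S: E = 29.00 GPa, ρ = 2414 kg/m³, cost = 0.06880 $/kg
  alloy G: E = 332.5 GPa, ρ = 10300 kg/m³, cost = 37.50 $/kg
  alloy S: M = 175 MN·m per $
  alloy J: M = 39.9 MN·m per $
  alloy X: M = 7.26 MN·m per $
  alloy W: M = 4.98 MN·m per $
  alloy G: M = 0.861 MN·m per $
Highest index: alloy S.

alloy S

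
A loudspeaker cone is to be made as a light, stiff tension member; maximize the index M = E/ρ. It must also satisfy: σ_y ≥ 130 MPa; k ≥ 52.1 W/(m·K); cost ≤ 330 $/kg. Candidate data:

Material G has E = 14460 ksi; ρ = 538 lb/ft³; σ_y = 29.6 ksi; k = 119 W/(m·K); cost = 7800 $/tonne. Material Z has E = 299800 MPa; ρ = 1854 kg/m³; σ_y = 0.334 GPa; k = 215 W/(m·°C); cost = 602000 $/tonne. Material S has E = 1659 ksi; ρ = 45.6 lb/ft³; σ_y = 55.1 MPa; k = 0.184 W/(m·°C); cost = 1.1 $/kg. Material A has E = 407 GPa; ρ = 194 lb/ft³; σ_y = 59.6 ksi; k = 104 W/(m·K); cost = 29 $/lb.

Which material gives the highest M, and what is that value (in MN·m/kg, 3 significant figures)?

Screen on constraints: σ_y ≥ 130 MPa; k ≥ 52.1 W/(m·K); cost ≤ 330 $/kg. Survivors: material G, material A.
Putting every candidate on a common basis:
  material G: E = 99.70 GPa, ρ = 8618 kg/m³
  material A: E = 407.0 GPa, ρ = 3108 kg/m³
  material A: M = 131 MN·m/kg
  material G: M = 11.6 MN·m/kg
Highest index: material A.

material A, M = 131 MN·m/kg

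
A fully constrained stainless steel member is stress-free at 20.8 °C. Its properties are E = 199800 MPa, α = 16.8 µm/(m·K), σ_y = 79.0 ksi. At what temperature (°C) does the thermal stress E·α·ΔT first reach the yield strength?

183 °C

E = 199800 MPa = 199.8 GPa.
σ_y = 79.0 ksi = 544.7 MPa.
E·α·ΔT = 544.7 MPa ⇒ ΔT = 544.7 / (199.8×10³ × 16.8×10⁻⁶) = 162.3 K.
T = 20.8 + 162.3 = 183.1 °C.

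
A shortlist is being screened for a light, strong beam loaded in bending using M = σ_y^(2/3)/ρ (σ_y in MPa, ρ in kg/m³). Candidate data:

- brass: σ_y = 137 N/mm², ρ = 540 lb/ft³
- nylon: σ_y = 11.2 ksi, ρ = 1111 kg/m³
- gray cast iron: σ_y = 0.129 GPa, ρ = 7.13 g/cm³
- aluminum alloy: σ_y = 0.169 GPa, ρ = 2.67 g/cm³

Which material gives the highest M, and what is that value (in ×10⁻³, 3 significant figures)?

After converting to SI:
  brass: σ_y = 137.0 MPa, ρ = 8650 kg/m³
  nylon: σ_y = 77.22 MPa, ρ = 1111 kg/m³
  gray cast iron: σ_y = 129.0 MPa, ρ = 7130 kg/m³
  aluminum alloy: σ_y = 169.0 MPa, ρ = 2670 kg/m³
  nylon: M = 16.3×10⁻³
  aluminum alloy: M = 11.4×10⁻³
  gray cast iron: M = 3.58×10⁻³
  brass: M = 3.07×10⁻³
Nylon ranks first.

nylon, M = 16.3×10⁻³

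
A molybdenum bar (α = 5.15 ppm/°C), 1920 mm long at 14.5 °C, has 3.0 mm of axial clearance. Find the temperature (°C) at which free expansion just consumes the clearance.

α·L₀·ΔT = 3.0 mm ⇒ ΔT = 3.0 / (5.15×10⁻⁶ × 1920.0) = 303.4 K.
T = 14.5 + 303.4 = 317.9 °C.

318 °C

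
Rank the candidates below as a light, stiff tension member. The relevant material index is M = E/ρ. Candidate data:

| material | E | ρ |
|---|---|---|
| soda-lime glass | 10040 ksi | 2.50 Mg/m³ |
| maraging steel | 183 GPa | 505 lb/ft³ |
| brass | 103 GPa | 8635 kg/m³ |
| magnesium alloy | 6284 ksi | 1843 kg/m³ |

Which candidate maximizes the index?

After converting to SI:
  soda-lime glass: E = 69.22 GPa, ρ = 2500 kg/m³
  maraging steel: E = 183.0 GPa, ρ = 8089 kg/m³
  brass: E = 103.0 GPa, ρ = 8635 kg/m³
  magnesium alloy: E = 43.33 GPa, ρ = 1843 kg/m³
  soda-lime glass: M = 27.7 MN·m/kg
  magnesium alloy: M = 23.5 MN·m/kg
  maraging steel: M = 22.6 MN·m/kg
  brass: M = 11.9 MN·m/kg
The maximum is for soda-lime glass.

soda-lime glass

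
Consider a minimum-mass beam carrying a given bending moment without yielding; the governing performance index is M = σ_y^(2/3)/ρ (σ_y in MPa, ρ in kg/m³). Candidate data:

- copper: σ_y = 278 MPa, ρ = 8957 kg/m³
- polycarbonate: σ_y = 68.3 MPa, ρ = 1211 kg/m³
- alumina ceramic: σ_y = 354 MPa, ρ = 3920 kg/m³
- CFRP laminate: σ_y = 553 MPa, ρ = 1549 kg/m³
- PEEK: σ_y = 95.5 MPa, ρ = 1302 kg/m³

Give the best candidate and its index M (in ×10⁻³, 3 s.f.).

CFRP laminate, M = 43.5×10⁻³

Per-candidate index values:
  CFRP laminate: M = 43.5×10⁻³
  PEEK: M = 16.0×10⁻³
  polycarbonate: M = 13.8×10⁻³
  alumina ceramic: M = 12.8×10⁻³
  copper: M = 4.76×10⁻³
CFRP laminate ranks first.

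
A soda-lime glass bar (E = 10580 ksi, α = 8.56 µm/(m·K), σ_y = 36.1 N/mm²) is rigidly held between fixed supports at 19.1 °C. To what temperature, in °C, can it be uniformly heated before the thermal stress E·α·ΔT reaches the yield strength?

E = 10580 ksi = 72.95 GPa.
σ_y = 36.1 N/mm² = 36.10 MPa.
E·α·ΔT = 36.10 MPa ⇒ ΔT = 36.10 / (72.95×10³ × 8.56×10⁻⁶) = 57.81 K.
T = 19.1 + 57.81 = 76.91 °C.

76.9 °C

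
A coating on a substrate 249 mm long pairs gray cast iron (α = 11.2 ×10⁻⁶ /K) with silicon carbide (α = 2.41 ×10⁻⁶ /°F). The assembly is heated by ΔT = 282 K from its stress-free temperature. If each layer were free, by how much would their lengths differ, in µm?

silicon carbide: α = 2.41×10⁻⁶/°F × 9/5 = 4.34×10⁻⁶/K.
Δα = |11.2 − 4.34|×10⁻⁶/K = 6.86×10⁻⁶/K.
ΔL_mismatch = Δα·L·ΔT = 6.86×10⁻⁶ × 249.0 mm × 282.0 K = 482 µm.

482 µm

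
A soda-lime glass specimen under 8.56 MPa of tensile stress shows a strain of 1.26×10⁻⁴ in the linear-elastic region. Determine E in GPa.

67.9 GPa

E = σ/ε = 8.56 MPa / 1.26×10⁻⁴ = 67940 MPa = 67.9 GPa.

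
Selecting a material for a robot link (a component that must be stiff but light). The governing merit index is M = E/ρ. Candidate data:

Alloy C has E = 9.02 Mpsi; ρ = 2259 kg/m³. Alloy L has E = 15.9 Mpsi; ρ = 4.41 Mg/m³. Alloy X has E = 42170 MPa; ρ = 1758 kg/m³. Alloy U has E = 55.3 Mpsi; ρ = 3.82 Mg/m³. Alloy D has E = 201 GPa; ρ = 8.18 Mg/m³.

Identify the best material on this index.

alloy U

Putting every candidate on a common basis:
  alloy C: E = 62.19 GPa, ρ = 2259 kg/m³
  alloy L: E = 109.6 GPa, ρ = 4410 kg/m³
  alloy X: E = 42.17 GPa, ρ = 1758 kg/m³
  alloy U: E = 381.3 GPa, ρ = 3820 kg/m³
  alloy D: E = 201.0 GPa, ρ = 8180 kg/m³
  alloy U: M = 99.8 MN·m/kg
  alloy C: M = 27.5 MN·m/kg
  alloy L: M = 24.9 MN·m/kg
  alloy D: M = 24.6 MN·m/kg
  alloy X: M = 24.0 MN·m/kg
Highest index: alloy U.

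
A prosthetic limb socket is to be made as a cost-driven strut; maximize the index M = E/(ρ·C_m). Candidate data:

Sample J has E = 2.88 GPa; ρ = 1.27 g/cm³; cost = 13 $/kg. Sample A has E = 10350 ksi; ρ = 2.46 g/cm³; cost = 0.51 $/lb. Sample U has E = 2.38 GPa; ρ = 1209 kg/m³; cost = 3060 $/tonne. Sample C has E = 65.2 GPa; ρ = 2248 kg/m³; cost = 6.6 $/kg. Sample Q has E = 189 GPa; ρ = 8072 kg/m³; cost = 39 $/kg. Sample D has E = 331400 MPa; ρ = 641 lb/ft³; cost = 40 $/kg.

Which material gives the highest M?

sample A

Normalizing units and computing the index:
  sample J: E = 2.880 GPa, ρ = 1270 kg/m³, cost = 13.00 $/kg
  sample A: E = 71.36 GPa, ρ = 2460 kg/m³, cost = 1.124 $/kg
  sample U: E = 2.380 GPa, ρ = 1209 kg/m³, cost = 3.060 $/kg
  sample C: E = 65.20 GPa, ρ = 2248 kg/m³, cost = 6.600 $/kg
  sample Q: E = 189.0 GPa, ρ = 8072 kg/m³, cost = 39.00 $/kg
  sample D: E = 331.4 GPa, ρ = 10270 kg/m³, cost = 40.00 $/kg
  sample A: M = 25.8 MN·m per $
  sample C: M = 4.39 MN·m per $
  sample D: M = 0.807 MN·m per $
  sample U: M = 0.643 MN·m per $
  sample Q: M = 0.600 MN·m per $
  sample J: M = 0.174 MN·m per $
Sample A has the largest M.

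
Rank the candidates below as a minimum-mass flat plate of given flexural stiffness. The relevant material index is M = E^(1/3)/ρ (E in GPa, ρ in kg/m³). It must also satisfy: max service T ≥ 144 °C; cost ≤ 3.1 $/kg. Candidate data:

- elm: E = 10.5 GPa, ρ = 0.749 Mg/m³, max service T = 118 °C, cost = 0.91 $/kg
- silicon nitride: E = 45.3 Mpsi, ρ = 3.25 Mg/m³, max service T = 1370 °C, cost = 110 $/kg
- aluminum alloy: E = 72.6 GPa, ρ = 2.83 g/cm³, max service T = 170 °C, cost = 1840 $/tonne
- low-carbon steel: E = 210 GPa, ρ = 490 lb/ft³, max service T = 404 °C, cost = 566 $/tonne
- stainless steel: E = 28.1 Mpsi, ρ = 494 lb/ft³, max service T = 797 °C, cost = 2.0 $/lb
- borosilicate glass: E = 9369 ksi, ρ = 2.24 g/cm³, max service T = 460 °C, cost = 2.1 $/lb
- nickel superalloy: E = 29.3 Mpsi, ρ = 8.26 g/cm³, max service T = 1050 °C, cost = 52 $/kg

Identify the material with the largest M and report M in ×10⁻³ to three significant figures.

aluminum alloy, M = 1.47×10⁻³

Screen on constraints: max service T ≥ 144 °C; cost ≤ 3.1 $/kg. Survivors: aluminum alloy, low-carbon steel.
In SI units:
  aluminum alloy: E = 72.60 GPa, ρ = 2830 kg/m³
  low-carbon steel: E = 210.0 GPa, ρ = 7849 kg/m³
  aluminum alloy: M = 1.47×10⁻³
  low-carbon steel: M = 0.757×10⁻³
Highest index: aluminum alloy.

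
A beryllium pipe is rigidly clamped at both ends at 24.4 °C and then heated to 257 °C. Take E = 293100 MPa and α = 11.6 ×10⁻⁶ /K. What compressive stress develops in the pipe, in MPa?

791 MPa

E = 293100 MPa = 293.1 GPa.
ΔT = 232.6 K. Constrained thermal stress σ = E·α·ΔT = 293.1×10³ MPa × 11.6×10⁻⁶ × 232.6 = 791 MPa (compressive).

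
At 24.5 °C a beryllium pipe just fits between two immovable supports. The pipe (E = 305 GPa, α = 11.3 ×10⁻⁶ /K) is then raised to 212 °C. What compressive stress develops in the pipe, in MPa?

646 MPa

ΔT = 187.5 K. Constrained thermal stress σ = E·α·ΔT = 305.0×10³ MPa × 11.3×10⁻⁶ × 187.5 = 646 MPa (compressive).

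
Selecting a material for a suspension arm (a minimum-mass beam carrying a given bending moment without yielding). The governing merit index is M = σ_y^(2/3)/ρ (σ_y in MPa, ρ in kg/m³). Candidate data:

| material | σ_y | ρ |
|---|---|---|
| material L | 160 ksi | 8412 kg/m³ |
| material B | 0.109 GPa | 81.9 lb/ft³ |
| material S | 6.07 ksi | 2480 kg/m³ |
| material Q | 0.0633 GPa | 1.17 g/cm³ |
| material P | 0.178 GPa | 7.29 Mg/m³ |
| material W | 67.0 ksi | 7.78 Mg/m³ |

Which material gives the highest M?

material B

Putting every candidate on a common basis:
  material L: σ_y = 1103 MPa, ρ = 8412 kg/m³
  material B: σ_y = 109.0 MPa, ρ = 1312 kg/m³
  material S: σ_y = 41.85 MPa, ρ = 2480 kg/m³
  material Q: σ_y = 63.30 MPa, ρ = 1170 kg/m³
  material P: σ_y = 178.0 MPa, ρ = 7290 kg/m³
  material W: σ_y = 461.9 MPa, ρ = 7780 kg/m³
  material B: M = 17.4×10⁻³
  material Q: M = 13.6×10⁻³
  material L: M = 12.7×10⁻³
  material W: M = 7.68×10⁻³
  material S: M = 4.86×10⁻³
  material P: M = 4.34×10⁻³
Material B has the largest M.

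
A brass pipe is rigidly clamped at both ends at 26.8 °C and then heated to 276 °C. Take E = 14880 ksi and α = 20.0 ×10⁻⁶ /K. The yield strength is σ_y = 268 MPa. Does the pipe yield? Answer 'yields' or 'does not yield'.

yields

E = 14880 ksi = 102.6 GPa.
ΔT = 249.2 K. Constrained thermal stress σ = E·α·ΔT = 102.6×10³ MPa × 20.0×10⁻⁶ × 249.2 = 511 MPa (compressive).
Compare to σ_y = 268 MPa: σ ≥ σ_y, so it yields.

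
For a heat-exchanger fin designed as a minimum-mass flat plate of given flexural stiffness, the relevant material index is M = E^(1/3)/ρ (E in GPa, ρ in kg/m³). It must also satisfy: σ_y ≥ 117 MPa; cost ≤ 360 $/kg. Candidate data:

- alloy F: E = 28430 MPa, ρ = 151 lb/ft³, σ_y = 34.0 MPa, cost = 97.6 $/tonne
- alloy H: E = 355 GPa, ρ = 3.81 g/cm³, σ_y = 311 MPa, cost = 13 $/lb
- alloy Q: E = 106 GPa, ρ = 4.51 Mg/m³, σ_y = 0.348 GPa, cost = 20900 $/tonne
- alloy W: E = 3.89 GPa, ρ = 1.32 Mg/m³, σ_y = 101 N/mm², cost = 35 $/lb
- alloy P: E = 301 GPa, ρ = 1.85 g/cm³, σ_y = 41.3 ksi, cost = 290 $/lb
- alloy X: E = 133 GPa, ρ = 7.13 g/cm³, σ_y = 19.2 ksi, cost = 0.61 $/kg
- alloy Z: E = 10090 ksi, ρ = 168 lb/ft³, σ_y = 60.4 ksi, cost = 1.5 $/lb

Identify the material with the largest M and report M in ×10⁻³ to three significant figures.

Screen on constraints: σ_y ≥ 117 MPa; cost ≤ 360 $/kg. Survivors: alloy H, alloy Q, alloy X, alloy Z.
After converting to SI:
  alloy H: E = 355.0 GPa, ρ = 3810 kg/m³
  alloy Q: E = 106.0 GPa, ρ = 4510 kg/m³
  alloy X: E = 133.0 GPa, ρ = 7130 kg/m³
  alloy Z: E = 69.57 GPa, ρ = 2691 kg/m³
  alloy H: M = 1.86×10⁻³
  alloy Z: M = 1.53×10⁻³
  alloy Q: M = 1.05×10⁻³
  alloy X: M = 0.716×10⁻³
The maximum is for alloy H.

alloy H, M = 1.86×10⁻³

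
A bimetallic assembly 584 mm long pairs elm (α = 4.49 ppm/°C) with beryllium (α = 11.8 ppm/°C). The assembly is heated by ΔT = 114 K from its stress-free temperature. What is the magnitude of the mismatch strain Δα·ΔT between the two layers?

Δα = |4.49 − 11.8|×10⁻⁶/K = 7.31×10⁻⁶/K.
Mismatch strain = Δα·ΔT = 7.31×10⁻⁶ × 114.0 = 8.33×10⁻⁴.

8.33×10⁻⁴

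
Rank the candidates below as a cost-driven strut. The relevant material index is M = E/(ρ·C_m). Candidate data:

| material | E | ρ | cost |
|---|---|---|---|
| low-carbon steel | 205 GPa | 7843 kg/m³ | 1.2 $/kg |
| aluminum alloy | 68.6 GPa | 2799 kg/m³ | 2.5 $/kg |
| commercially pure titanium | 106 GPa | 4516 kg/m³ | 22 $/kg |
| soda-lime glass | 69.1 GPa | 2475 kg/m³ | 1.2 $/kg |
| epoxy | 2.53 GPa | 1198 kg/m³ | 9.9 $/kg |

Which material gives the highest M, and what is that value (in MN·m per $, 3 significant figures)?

soda-lime glass, M = 23.3 MN·m per $

Computing M directly (units already consistent):
  soda-lime glass: M = 23.3 MN·m per $
  low-carbon steel: M = 21.8 MN·m per $
  aluminum alloy: M = 9.80 MN·m per $
  commercially pure titanium: M = 1.07 MN·m per $
  epoxy: M = 0.213 MN·m per $
Soda-lime glass ranks first.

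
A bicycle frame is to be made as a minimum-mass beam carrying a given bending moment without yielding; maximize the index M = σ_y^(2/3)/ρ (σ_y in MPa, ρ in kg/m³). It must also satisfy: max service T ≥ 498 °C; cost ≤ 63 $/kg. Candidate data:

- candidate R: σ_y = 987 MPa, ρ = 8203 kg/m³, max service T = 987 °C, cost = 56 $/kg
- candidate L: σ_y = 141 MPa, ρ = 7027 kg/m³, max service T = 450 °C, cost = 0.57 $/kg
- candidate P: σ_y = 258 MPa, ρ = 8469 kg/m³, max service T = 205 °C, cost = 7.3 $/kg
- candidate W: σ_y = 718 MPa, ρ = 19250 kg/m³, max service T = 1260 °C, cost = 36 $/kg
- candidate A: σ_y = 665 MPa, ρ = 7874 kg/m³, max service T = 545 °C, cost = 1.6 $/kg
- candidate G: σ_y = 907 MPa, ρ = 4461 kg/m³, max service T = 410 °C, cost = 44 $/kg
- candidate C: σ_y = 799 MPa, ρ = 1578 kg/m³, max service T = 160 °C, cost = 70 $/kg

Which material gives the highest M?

candidate R

Screen on constraints: max service T ≥ 498 °C; cost ≤ 63 $/kg. Survivors: candidate R, candidate W, candidate A.
Computing M directly (units already consistent):
  candidate R: M = 12.1×10⁻³
  candidate A: M = 9.68×10⁻³
  candidate W: M = 4.17×10⁻³
Candidate R ranks first.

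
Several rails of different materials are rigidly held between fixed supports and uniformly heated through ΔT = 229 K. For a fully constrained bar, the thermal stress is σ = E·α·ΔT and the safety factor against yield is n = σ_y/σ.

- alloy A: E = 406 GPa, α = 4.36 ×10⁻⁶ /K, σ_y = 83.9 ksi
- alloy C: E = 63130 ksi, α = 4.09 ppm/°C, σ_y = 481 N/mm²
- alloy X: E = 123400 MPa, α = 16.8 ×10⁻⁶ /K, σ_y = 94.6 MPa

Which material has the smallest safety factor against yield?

In consistent units (E in GPa, α in ×10⁻⁶/K, σ_y in MPa):
  alloy A: E = 406.0, α = 4.36, σ_y = 578.5 → σ = 405 MPa, n = 1.43
  alloy C: E = 435.3, α = 4.09, σ_y = 481.0 → σ = 408 MPa, n = 1.18
  alloy X: E = 123.4, α = 16.8, σ_y = 94.60 → σ = 475 MPa, n = 0.199
The minimum is alloy X at n = 0.199.

alloy X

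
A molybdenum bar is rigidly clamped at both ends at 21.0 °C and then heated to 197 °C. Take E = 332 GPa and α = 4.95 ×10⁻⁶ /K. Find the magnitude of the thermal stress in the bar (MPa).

289 MPa

ΔT = 176.0 K. Constrained thermal stress σ = E·α·ΔT = 332.0×10³ MPa × 4.95×10⁻⁶ × 176.0 = 289 MPa (compressive).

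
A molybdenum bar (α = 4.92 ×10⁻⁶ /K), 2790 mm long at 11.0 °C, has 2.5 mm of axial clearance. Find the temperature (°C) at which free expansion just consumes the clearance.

α·L₀·ΔT = 2.5 mm ⇒ ΔT = 2.5 / (4.92×10⁻⁶ × 2790.0) = 182.1 K.
T = 11.0 + 182.1 = 193.1 °C.

193 °C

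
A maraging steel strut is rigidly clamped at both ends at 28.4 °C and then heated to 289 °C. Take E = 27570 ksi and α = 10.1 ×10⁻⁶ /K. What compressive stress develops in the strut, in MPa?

E = 27570 ksi = 190.1 GPa.
ΔT = 260.6 K. Constrained thermal stress σ = E·α·ΔT = 190.1×10³ MPa × 10.1×10⁻⁶ × 260.6 = 500 MPa (compressive).

500 MPa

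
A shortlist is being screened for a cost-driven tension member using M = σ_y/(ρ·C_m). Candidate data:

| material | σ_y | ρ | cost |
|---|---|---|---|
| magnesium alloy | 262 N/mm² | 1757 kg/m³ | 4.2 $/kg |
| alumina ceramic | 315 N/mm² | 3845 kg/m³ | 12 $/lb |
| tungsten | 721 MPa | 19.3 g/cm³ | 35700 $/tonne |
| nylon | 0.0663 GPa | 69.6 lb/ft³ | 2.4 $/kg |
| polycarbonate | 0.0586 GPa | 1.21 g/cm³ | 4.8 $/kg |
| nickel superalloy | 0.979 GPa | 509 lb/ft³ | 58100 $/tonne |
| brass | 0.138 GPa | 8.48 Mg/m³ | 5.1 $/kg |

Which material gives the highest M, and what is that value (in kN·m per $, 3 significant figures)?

magnesium alloy, M = 35.5 kN·m per $

Normalizing units and computing the index:
  magnesium alloy: σ_y = 262.0 MPa, ρ = 1757 kg/m³, cost = 4.200 $/kg
  alumina ceramic: σ_y = 315.0 MPa, ρ = 3845 kg/m³, cost = 26.46 $/kg
  tungsten: σ_y = 721.0 MPa, ρ = 19300 kg/m³, cost = 35.70 $/kg
  nylon: σ_y = 66.30 MPa, ρ = 1115 kg/m³, cost = 2.400 $/kg
  polycarbonate: σ_y = 58.60 MPa, ρ = 1210 kg/m³, cost = 4.800 $/kg
  nickel superalloy: σ_y = 979.0 MPa, ρ = 8153 kg/m³, cost = 58.10 $/kg
  brass: σ_y = 138.0 MPa, ρ = 8480 kg/m³, cost = 5.100 $/kg
  magnesium alloy: M = 35.5 kN·m per $
  nylon: M = 24.8 kN·m per $
  polycarbonate: M = 10.1 kN·m per $
  brass: M = 3.19 kN·m per $
  alumina ceramic: M = 3.10 kN·m per $
  nickel superalloy: M = 2.07 kN·m per $
  tungsten: M = 1.05 kN·m per $
The maximum is for magnesium alloy.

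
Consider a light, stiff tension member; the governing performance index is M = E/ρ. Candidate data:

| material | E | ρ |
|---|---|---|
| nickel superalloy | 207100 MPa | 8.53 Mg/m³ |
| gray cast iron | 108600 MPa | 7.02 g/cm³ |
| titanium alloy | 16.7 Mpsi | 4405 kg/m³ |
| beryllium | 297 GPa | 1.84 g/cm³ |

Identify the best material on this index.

Normalizing units and computing the index:
  nickel superalloy: E = 207.1 GPa, ρ = 8530 kg/m³
  gray cast iron: E = 108.6 GPa, ρ = 7020 kg/m³
  titanium alloy: E = 115.1 GPa, ρ = 4405 kg/m³
  beryllium: E = 297.0 GPa, ρ = 1840 kg/m³
  beryllium: M = 161 MN·m/kg
  titanium alloy: M = 26.1 MN·m/kg
  nickel superalloy: M = 24.3 MN·m/kg
  gray cast iron: M = 15.5 MN·m/kg
Beryllium has the largest M.

beryllium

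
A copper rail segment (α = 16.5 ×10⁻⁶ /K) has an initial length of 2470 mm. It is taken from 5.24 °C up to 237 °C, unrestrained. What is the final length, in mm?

ΔT = 237 − 5.24 = 231.8 K.
ΔL = α·L₀·ΔT = 16.5×10⁻⁶ × 2470 mm × 231.8 K = 9.45 mm.
L = L₀ + ΔL = 2470 + 9.45 = 2479.4 mm.

2479.4 mm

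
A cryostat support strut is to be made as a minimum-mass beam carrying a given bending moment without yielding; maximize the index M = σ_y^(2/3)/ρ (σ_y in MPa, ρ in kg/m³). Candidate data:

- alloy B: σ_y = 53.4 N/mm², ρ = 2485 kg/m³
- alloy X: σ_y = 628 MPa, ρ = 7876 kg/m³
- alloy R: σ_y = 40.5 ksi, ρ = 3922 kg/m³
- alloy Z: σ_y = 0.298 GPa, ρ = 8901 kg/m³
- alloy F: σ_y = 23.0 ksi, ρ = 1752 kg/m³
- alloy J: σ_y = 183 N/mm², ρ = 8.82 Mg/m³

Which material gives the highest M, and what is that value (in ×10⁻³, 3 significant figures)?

Putting every candidate on a common basis:
  alloy B: σ_y = 53.40 MPa, ρ = 2485 kg/m³
  alloy X: σ_y = 628.0 MPa, ρ = 7876 kg/m³
  alloy R: σ_y = 279.2 MPa, ρ = 3922 kg/m³
  alloy Z: σ_y = 298.0 MPa, ρ = 8901 kg/m³
  alloy F: σ_y = 158.6 MPa, ρ = 1752 kg/m³
  alloy J: σ_y = 183.0 MPa, ρ = 8820 kg/m³
  alloy F: M = 16.7×10⁻³
  alloy R: M = 10.9×10⁻³
  alloy X: M = 9.31×10⁻³
  alloy B: M = 5.71×10⁻³
  alloy Z: M = 5.01×10⁻³
  alloy J: M = 3.65×10⁻³
Alloy F ranks first.

alloy F, M = 16.7×10⁻³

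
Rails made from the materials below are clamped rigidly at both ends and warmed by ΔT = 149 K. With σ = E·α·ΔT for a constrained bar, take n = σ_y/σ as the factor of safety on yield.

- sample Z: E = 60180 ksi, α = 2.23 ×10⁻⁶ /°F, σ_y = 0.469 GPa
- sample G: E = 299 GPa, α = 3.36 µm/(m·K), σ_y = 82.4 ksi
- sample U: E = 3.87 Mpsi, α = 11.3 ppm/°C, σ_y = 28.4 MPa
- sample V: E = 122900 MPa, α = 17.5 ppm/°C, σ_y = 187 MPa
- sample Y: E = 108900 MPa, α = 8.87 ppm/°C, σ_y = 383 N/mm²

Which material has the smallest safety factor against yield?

With everything in SI (GPa, ×10⁻⁶/K, MPa):
  sample Z: E = 414.9, α = 4.01, σ_y = 469.0 → σ = 248 MPa, n = 1.89
  sample G: E = 299.0, α = 3.36, σ_y = 568.1 → σ = 150 MPa, n = 3.80
  sample U: E = 26.68, α = 11.3, σ_y = 28.40 → σ = 44.9 MPa, n = 0.632
  sample V: E = 122.9, α = 17.5, σ_y = 187.0 → σ = 320 MPa, n = 0.584
  sample Y: E = 108.9, α = 8.87, σ_y = 383.0 → σ = 144 MPa, n = 2.66
Sample V has the lowest safety factor, n = 0.584.

sample V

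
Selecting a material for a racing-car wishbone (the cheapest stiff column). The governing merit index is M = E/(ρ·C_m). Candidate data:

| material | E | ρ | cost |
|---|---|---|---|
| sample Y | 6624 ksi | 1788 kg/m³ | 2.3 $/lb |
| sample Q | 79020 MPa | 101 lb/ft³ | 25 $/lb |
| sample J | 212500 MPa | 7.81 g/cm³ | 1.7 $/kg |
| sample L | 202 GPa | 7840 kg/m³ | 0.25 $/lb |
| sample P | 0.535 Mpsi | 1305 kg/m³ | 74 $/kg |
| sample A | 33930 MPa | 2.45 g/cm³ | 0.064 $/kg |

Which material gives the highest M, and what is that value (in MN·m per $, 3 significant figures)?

sample A, M = 216 MN·m per $

In SI units:
  sample Y: E = 45.67 GPa, ρ = 1788 kg/m³, cost = 5.071 $/kg
  sample Q: E = 79.02 GPa, ρ = 1618 kg/m³, cost = 55.11 $/kg
  sample J: E = 212.5 GPa, ρ = 7810 kg/m³, cost = 1.700 $/kg
  sample L: E = 202.0 GPa, ρ = 7840 kg/m³, cost = 0.5511 $/kg
  sample P: E = 3.689 GPa, ρ = 1305 kg/m³, cost = 74.00 $/kg
  sample A: E = 33.93 GPa, ρ = 2450 kg/m³, cost = 0.06400 $/kg
  sample A: M = 216 MN·m per $
  sample L: M = 46.7 MN·m per $
  sample J: M = 16.0 MN·m per $
  sample Y: M = 5.04 MN·m per $
  sample Q: M = 0.886 MN·m per $
  sample P: M = 0.0382 MN·m per $
Highest index: sample A.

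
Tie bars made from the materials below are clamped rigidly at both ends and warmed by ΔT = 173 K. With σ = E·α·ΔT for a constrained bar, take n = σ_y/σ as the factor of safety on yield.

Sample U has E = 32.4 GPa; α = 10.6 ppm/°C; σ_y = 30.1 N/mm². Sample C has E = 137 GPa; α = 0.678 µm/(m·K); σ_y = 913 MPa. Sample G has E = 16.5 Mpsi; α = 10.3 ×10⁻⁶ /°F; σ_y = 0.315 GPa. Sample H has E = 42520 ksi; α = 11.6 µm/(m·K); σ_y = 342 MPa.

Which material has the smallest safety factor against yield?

Per material, after unit conversion:
  sample U: E = 32.40, α = 10.6, σ_y = 30.10 → σ = 59.4 MPa, n = 0.507
  sample C: E = 137.0, α = 0.678, σ_y = 913.0 → σ = 16.1 MPa, n = 56.8
  sample G: E = 113.8, α = 18.5, σ_y = 315.0 → σ = 365 MPa, n = 0.863
  sample H: E = 293.2, α = 11.6, σ_y = 342.0 → σ = 588 MPa, n = 0.581
Smallest n: sample U with n = 0.507.

sample U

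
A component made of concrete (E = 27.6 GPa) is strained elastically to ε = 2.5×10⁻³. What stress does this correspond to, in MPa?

σ = E·ε = 27600 MPa × 2.5×10⁻³ = 69.0 MPa.

69.0 MPa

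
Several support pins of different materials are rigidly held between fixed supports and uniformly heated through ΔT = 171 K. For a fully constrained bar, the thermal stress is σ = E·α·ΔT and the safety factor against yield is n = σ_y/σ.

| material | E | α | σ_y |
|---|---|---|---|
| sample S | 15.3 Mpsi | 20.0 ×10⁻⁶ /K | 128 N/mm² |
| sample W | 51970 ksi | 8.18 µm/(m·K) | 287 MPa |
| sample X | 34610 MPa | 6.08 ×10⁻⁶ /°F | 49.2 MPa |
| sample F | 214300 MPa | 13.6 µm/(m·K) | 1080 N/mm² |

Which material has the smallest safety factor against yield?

Converting E to GPa, α to ×10⁻⁶/K, σ_y to MPa, then σ and n for each:
  sample S: E = 105.5, α = 20.0, σ_y = 128.0 → σ = 361 MPa, n = 0.355
  sample W: E = 358.3, α = 8.18, σ_y = 287.0 → σ = 501 MPa, n = 0.573
  sample X: E = 34.61, α = 10.9, σ_y = 49.20 → σ = 64.8 MPa, n = 0.760
  sample F: E = 214.3, α = 13.6, σ_y = 1080 → σ = 498 MPa, n = 2.17
Sample S has the lowest safety factor, n = 0.355.

sample S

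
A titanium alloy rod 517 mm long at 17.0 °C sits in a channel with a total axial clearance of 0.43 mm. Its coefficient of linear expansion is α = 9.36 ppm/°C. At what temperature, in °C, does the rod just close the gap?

α·L₀·ΔT = 0.43 mm ⇒ ΔT = 0.43 / (9.36×10⁻⁶ × 517.0) = 88.86 K.
T = 17.0 + 88.86 = 105.9 °C.

106 °C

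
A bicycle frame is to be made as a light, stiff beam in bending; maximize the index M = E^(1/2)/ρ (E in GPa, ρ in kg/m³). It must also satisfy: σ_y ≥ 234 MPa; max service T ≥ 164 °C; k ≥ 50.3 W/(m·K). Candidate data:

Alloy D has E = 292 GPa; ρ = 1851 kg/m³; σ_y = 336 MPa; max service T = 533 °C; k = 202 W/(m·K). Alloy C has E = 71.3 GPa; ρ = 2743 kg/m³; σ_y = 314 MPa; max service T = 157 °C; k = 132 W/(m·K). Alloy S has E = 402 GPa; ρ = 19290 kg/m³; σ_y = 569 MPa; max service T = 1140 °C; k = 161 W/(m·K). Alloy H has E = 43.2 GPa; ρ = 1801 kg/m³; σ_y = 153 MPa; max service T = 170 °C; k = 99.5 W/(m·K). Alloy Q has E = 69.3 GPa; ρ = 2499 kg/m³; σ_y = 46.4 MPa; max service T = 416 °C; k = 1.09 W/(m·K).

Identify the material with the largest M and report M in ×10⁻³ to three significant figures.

Screen on constraints: σ_y ≥ 234 MPa; max service T ≥ 164 °C; k ≥ 50.3 W/(m·K). Survivors: alloy D, alloy S.
Computing M directly (units already consistent):
  alloy D: M = 9.23×10⁻³
  alloy S: M = 1.04×10⁻³
Highest index: alloy D.

alloy D, M = 9.23×10⁻³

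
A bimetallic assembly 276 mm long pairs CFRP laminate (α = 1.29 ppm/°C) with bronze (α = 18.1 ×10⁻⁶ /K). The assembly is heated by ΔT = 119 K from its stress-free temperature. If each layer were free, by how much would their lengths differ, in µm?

Δα = |1.29 − 18.1|×10⁻⁶/K = 16.8×10⁻⁶/K.
ΔL_mismatch = Δα·L·ΔT = 16.8×10⁻⁶ × 276.0 mm × 119.0 K = 552 µm.

552 µm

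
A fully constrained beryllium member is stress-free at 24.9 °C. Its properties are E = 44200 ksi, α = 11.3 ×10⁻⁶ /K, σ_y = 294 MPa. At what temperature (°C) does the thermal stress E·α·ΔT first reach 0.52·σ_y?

E = 44200 ksi = 304.7 GPa.
E·α·ΔT = 152.9 MPa ⇒ ΔT = 152.9 / (304.7×10³ × 11.3×10⁻⁶) = 44.39 K.
T = 24.9 + 44.39 = 69.29 °C.

69.3 °C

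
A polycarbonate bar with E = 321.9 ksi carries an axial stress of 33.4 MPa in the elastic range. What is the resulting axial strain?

E = 321.9 ksi = 2.219 GPa = 2219 MPa.
ε = σ/E = 33.4 / 2219 = 0.0150.

0.0150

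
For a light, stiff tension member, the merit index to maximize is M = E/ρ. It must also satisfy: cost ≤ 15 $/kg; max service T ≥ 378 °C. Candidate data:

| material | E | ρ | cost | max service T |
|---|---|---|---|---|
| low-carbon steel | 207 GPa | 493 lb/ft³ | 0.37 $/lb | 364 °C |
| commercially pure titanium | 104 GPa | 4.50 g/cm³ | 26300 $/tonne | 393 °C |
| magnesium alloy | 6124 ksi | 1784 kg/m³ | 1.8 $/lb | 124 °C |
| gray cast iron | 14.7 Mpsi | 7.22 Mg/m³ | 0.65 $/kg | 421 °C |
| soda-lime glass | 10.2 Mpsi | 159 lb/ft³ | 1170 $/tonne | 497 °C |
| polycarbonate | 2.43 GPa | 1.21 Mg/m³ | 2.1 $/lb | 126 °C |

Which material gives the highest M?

soda-lime glass

Screen on constraints: cost ≤ 15 $/kg; max service T ≥ 378 °C. Survivors: gray cast iron, soda-lime glass.
Normalizing units and computing the index:
  gray cast iron: E = 101.4 GPa, ρ = 7220 kg/m³
  soda-lime glass: E = 70.33 GPa, ρ = 2547 kg/m³
  soda-lime glass: M = 27.6 MN·m/kg
  gray cast iron: M = 14.0 MN·m/kg
Soda-lime glass ranks first.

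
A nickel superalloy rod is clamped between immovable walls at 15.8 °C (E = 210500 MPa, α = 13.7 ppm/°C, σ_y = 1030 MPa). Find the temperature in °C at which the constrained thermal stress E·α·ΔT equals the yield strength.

E = 210500 MPa = 210.5 GPa.
E·α·ΔT = 1030 MPa ⇒ ΔT = 1030 / (210.5×10³ × 13.7×10⁻⁶) = 357.2 K.
T = 15.8 + 357.2 = 373.0 °C.

373 °C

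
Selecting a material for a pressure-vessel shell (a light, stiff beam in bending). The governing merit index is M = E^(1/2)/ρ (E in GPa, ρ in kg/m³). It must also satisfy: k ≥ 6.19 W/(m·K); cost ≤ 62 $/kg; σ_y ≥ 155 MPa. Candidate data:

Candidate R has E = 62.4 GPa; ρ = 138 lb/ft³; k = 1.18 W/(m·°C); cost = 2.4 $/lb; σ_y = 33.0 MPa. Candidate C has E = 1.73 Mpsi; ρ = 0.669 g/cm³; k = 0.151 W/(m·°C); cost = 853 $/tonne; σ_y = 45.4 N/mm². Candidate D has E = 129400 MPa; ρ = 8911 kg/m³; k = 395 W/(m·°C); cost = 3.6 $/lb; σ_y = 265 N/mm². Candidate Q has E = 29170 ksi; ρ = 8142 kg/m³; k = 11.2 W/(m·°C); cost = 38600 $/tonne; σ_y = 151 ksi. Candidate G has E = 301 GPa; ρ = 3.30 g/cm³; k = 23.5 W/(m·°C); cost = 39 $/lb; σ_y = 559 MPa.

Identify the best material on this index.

candidate Q

Screen on constraints: k ≥ 6.19 W/(m·K); cost ≤ 62 $/kg; σ_y ≥ 155 MPa. Survivors: candidate D, candidate Q.
Normalizing units and computing the index:
  candidate D: E = 129.4 GPa, ρ = 8911 kg/m³
  candidate Q: E = 201.1 GPa, ρ = 8142 kg/m³
  candidate Q: M = 1.74×10⁻³
  candidate D: M = 1.28×10⁻³
Candidate Q ranks first.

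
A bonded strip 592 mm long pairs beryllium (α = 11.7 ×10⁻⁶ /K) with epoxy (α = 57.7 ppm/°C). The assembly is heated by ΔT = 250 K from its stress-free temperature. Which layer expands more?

epoxy

α(beryllium) = 11.7×10⁻⁶/K vs α(epoxy) = 57.7×10⁻⁶/K.
Higher α expands more for the same ΔT: epoxy.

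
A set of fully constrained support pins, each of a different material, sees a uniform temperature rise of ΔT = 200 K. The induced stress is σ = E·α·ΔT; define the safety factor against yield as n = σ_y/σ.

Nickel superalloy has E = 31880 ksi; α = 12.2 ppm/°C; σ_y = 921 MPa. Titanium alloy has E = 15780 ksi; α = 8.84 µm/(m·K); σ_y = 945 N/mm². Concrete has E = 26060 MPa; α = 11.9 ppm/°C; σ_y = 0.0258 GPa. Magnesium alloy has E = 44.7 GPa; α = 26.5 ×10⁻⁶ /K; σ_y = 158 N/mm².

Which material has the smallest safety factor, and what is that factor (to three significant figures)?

concrete, n = 0.416

Converting E to GPa, α to ×10⁻⁶/K, σ_y to MPa, then σ and n for each:
  nickel superalloy: E = 219.8, α = 12.2, σ_y = 921.0 → σ = 536 MPa, n = 1.72
  titanium alloy: E = 108.8, α = 8.84, σ_y = 945.0 → σ = 192 MPa, n = 4.91
  concrete: E = 26.06, α = 11.9, σ_y = 25.80 → σ = 62.0 MPa, n = 0.416
  magnesium alloy: E = 44.70, α = 26.5, σ_y = 158.0 → σ = 237 MPa, n = 0.667
Smallest n: concrete with n = 0.416.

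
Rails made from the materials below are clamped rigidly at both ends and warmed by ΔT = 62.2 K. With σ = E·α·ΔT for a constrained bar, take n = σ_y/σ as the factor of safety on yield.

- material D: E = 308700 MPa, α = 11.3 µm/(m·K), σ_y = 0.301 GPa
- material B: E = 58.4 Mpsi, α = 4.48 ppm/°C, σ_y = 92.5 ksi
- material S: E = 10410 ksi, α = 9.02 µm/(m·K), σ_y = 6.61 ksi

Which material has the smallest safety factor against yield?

material S

In consistent units (E in GPa, α in ×10⁻⁶/K, σ_y in MPa):
  material D: E = 308.7, α = 11.3, σ_y = 301.0 → σ = 217 MPa, n = 1.39
  material B: E = 402.7, α = 4.48, σ_y = 637.8 → σ = 112 MPa, n = 5.68
  material S: E = 71.77, α = 9.02, σ_y = 45.57 → σ = 40.3 MPa, n = 1.13
The minimum is material S at n = 1.13.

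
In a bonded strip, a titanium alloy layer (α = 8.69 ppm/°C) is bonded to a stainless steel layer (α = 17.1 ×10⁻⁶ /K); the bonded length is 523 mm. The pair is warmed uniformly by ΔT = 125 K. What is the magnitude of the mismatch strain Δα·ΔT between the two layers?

Δα = |8.69 − 17.1|×10⁻⁶/K = 8.41×10⁻⁶/K.
Mismatch strain = Δα·ΔT = 8.41×10⁻⁶ × 125.0 = 1.05×10⁻³.

1.05×10⁻³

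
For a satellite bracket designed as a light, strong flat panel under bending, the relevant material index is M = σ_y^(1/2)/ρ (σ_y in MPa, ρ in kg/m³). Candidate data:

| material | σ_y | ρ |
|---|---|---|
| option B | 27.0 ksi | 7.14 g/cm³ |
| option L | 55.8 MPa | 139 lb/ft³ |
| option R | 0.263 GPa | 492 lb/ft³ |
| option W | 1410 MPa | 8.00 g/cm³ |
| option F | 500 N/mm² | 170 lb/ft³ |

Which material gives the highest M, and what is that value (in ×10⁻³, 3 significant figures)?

option F, M = 8.21×10⁻³

Convert each candidate to consistent units, then evaluate M:
  option B: σ_y = 186.2 MPa, ρ = 7140 kg/m³
  option L: σ_y = 55.80 MPa, ρ = 2227 kg/m³
  option R: σ_y = 263.0 MPa, ρ = 7881 kg/m³
  option W: σ_y = 1410 MPa, ρ = 8000 kg/m³
  option F: σ_y = 500.0 MPa, ρ = 2723 kg/m³
  option F: M = 8.21×10⁻³
  option W: M = 4.69×10⁻³
  option L: M = 3.35×10⁻³
  option R: M = 2.06×10⁻³
  option B: M = 1.91×10⁻³
Highest index: option F.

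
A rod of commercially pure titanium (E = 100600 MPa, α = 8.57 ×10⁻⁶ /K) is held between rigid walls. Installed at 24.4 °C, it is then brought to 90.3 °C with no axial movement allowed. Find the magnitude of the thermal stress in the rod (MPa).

56.8 MPa

E = 100600 MPa = 100.6 GPa.
ΔT = 65.90 K. Constrained thermal stress σ = E·α·ΔT = 100.6×10³ MPa × 8.57×10⁻⁶ × 65.90 = 56.8 MPa (compressive).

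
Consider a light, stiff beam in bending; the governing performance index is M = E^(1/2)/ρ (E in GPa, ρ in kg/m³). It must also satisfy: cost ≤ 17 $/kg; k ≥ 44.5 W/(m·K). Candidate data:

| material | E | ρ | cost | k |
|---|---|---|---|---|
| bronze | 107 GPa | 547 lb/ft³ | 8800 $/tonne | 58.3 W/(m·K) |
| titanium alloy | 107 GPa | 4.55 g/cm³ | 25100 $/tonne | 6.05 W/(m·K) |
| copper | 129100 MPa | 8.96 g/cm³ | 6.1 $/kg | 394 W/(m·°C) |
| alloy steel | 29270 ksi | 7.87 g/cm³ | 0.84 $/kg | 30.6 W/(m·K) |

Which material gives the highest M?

Screen on constraints: cost ≤ 17 $/kg; k ≥ 44.5 W/(m·K). Survivors: bronze, copper.
Normalizing units and computing the index:
  bronze: E = 107.0 GPa, ρ = 8762 kg/m³
  copper: E = 129.1 GPa, ρ = 8960 kg/m³
  copper: M = 1.27×10⁻³
  bronze: M = 1.18×10⁻³
The maximum is for copper.

copper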